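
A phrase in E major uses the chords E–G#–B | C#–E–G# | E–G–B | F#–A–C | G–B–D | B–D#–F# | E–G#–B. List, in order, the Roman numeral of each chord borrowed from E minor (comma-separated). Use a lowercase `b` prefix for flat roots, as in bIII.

i, ii°, bIII

The diatonic triads in E major are E, F#m, G#m, A, B, C#m, D#dim. E–G#–B = E, C#–E–G# = C#m and B–D#–F# = B are all diatonic. But E–G–B is foreign: the diatonic I on degree 1 is E, whereas Em comes from E minor. It is labeled i. But F#–A–C is foreign: the diatonic ii on degree 2 is F#m, whereas F#dim comes from E minor. It is labeled ii°. But G–B–D is foreign: the diatonic iii on degree 3 is G#m, whereas G comes from E minor. It is labeled bIII.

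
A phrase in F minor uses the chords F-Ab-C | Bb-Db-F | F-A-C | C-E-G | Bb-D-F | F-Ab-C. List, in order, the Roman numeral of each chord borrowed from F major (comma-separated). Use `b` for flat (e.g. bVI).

I, IV

In F minor (with V from harmonic minor) the diatonic chords are Fm, Gdim, Ab, Bbm, C, Db, Eb. Of the given chords, F–Ab–C = Fm, Bb–Db–F = Bbm and C–E–G = C are diatonic. F–A–C is not: scale degree 1 in F minor carries Fm (i). In F major the chord on that degree is F, so here it functions as I, borrowed from the parallel major. Bb–D–F is not: scale degree 4 in F minor carries Bbm (iv). In F major the chord on that degree is Bb, so here it functions as IV, borrowed from the parallel major.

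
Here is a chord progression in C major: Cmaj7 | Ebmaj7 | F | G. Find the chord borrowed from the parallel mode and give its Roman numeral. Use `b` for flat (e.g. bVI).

bIIImaj7

The diatonic triads in C major are C, Dm, Em, F, G, Am, Bdim. Cmaj7, F and G all belong to that set. Ebmaj7 (Eb–G–Bb–D) doesn't fit — on degree 3 C major would have Em (iii). Ebmaj7 is the degree-3 chord of C minor, so it is the borrowed bIIImaj7.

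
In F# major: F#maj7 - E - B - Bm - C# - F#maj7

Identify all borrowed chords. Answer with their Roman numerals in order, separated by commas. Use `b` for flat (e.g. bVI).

In F# major the diatonic chords are F#, G#m, A#m, B, C#, D#m, E#dim. Of the given chords, F#maj7, B and C# are diatonic. E (E–G#–B) doesn't fit — on degree 7 F# major would have E#dim (vii°). E is the degree-7 chord of F# minor, so it is the borrowed bVII. Bm (B–D–F#) is not: scale degree 4 in F# major carries B (IV). In F# minor the chord on that degree is Bm, so here it functions as iv, borrowed from the parallel minor.

bVII, iv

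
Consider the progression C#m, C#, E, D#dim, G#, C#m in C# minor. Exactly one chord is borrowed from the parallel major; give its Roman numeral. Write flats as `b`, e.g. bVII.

C# minor has the diatonic set C#m, D#dim, E, F#m, G#, A, B (with V from harmonic minor). Of the given chords, C#m, E, D#dim and G# are diatonic. C# (C#–E#–G#) is not: scale degree 1 in C# minor carries C#m (i). In C# major the chord on that degree is C#, so here it functions as I, borrowed from the parallel major.

I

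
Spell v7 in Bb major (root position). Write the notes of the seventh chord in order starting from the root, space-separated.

v7 is built on scale degree 5, which is F in both Bb major and its parallel. In Bb minor the chord on F is F–Ab–C–Eb.

F Ab C Eb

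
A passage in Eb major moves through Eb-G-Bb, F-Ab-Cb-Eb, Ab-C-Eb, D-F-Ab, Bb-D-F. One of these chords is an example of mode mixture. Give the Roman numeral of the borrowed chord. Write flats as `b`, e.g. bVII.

In Eb major the diatonic chords are Eb, Fm, Gm, Ab, Bb, Cm, Ddim. Eb–G–Bb = Eb, Ab–C–Eb = Ab, D–F–Ab = Ddim and Bb–D–F = Bb all belong to that set. F–Ab–Cb–Eb is not: scale degree 2 in Eb major carries Fm (ii). In Eb minor the chord on that degree is Fm7b5, so here it functions as iiø7, borrowed from the parallel minor.

iiø7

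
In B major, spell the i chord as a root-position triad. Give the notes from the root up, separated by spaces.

B D F#

i is built on scale degree 1, which is B in both B major and its parallel. Stacking thirds in B minor on B gives B–D–F#.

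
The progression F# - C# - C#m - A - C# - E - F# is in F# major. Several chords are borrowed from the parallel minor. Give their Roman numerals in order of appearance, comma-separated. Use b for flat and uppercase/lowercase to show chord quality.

F# major has the diatonic set F#, G#m, A#m, B, C#, D#m, E#dim. F# and C# are both diatonic. C#m (C#–E–G#) doesn't fit — on degree 5 F# major would have C# (V). C#m is the degree-5 chord of F# minor, so it is the borrowed v. A (A–C#–E) doesn't fit — on degree 3 F# major would have A#m (iii). A is the degree-3 chord of F# minor, so it is the borrowed bIII. E (E–G#–B) doesn't fit — on degree 7 F# major would have E#dim (vii°). E is the degree-7 chord of F# minor, so it is the borrowed bVII.

v, bIII, bVII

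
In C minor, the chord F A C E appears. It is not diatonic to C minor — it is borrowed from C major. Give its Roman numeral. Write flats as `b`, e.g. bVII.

IVmaj7

F is scale degree 4 in C minor. Diatonically C minor has Fm (iv) on that degree; F–A–C–E is instead the major-seventh chord native to C major, so it takes the label IVmaj7.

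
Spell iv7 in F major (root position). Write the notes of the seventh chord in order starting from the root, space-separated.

The root, Bb, is scale degree 4 — the same note in F major and F minor; only the chord quality changes. Stacking thirds in F minor on Bb gives Bb–Db–F–Ab.

Bb Db F Ab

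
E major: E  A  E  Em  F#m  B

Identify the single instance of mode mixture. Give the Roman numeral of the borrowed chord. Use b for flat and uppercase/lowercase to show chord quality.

i

In E major the diatonic chords are E, F#m, G#m, A, B, C#m, D#dim. E, A, F#m and B are all diatonic. Em (E–G–B) doesn't fit — on degree 1 E major would have E (I). Em is the degree-1 chord of E minor, so it is the borrowed i.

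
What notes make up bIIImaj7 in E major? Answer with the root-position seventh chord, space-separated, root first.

G B D F#

Scale degree 3 in E major is G#. bIIImaj7 uses the lowered form, G, taken from E minor. Stacking thirds in E minor on G gives G–B–D–F#.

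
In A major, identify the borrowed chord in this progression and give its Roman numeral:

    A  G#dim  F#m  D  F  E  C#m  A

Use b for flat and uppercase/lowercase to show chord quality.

In A major the diatonic chords are A, Bm, C#m, D, E, F#m, G#dim. A, G#dim, F#m, D, E and C#m all belong to that set. F (F–A–C) doesn't fit — on degree 6 A major would have F#m (vi). F is the degree-6 chord of A minor, so it is the borrowed bVI.

bVI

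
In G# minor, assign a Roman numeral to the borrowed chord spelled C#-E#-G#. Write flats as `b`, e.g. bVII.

The root C# is the diatonic 4th degree of G# minor; the borrowing shows in the chord quality. The diatonic chord on degree 4 would be C#m (iv), but C#–E#–G# is the major chord from G# major. As a borrowed chord it is labeled IV.

IV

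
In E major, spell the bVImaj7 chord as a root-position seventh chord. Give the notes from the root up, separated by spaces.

The root of bVImaj7 is the lowered 6th degree: C# becomes C. In E minor the chord on C is C–E–G–B.

C E G B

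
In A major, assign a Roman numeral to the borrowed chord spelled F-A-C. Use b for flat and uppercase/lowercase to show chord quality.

bVI

In A major scale degree 6 is F#; F is its lowered form, from A minor. Diatonically A major has F#m (vi) on that degree; F–A–C is instead the major chord native to A minor, so it takes the label bVI.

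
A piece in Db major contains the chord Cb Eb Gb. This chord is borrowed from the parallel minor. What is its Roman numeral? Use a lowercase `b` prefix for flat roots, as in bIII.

bVII

Cb is the lowered form of scale degree 7 in Db major (the diatonic degree 7 is C). Cb–Eb–Gb is a major chord — the form found in Db minor, not the diatonic vii° (Cdim). Borrowed into Db major it is written bVII.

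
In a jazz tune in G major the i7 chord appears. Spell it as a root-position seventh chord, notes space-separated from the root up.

The root, G, is scale degree 1 — the same note in G major and G minor; only the chord quality changes. Building the minor-seventh chord from the parallel minor on G: G–Bb–D–F.

G Bb D F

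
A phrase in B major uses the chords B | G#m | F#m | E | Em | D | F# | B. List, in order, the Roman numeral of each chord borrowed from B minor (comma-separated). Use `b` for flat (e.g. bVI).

The diatonic triads in B major are B, C#m, D#m, E, F#, G#m, A#dim. Of the given chords, B, G#m, E and F# are diatonic. F#m (F#–A–C#) doesn't fit — on degree 5 B major would have F# (V). F#m is the degree-5 chord of B minor, so it is the borrowed v. But Em (E–G–B) is foreign: the diatonic IV on degree 4 is E, whereas Em comes from B minor. It is labeled iv. But D (D–F#–A) is foreign: the diatonic iii on degree 3 is D#m, whereas D comes from B minor. It is labeled bIII.

v, iv, bIII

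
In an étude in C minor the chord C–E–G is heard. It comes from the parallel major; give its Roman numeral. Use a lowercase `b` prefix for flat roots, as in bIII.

The root C is the diatonic 1st degree of C minor; the borrowing shows in the chord quality. C–E–G is a major chord — the form found in C major, not the diatonic i (Cm). Borrowed into C minor it is written I.

I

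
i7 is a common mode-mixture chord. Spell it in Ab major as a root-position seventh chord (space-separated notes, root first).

i7 is built on scale degree 1, which is Ab in both Ab major and its parallel. Building the minor-seventh chord from the parallel minor on Ab: Ab–Cb–Eb–Gb.

Ab Cb Eb Gb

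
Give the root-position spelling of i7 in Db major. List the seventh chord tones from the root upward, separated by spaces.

Db Fb Ab Cb

i7 is built on scale degree 1, which is Db in both Db major and its parallel. In Db minor the chord on Db is Db–Fb–Ab–Cb.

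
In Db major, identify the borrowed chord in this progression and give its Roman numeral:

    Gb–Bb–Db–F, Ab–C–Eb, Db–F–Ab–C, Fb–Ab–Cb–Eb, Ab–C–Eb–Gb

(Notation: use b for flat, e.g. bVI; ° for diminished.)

bIIImaj7

In Db major the diatonic chords are Db, Ebm, Fm, Gb, Ab, Bbm, Cdim. Of the given chords, Gb–Bb–Db–F = Gbmaj7, Ab–C–Eb = Ab, Db–F–Ab–C = Dbmaj7 and Ab–C–Eb–Gb = Ab7 are diatonic. Fb–Ab–Cb–Eb is not: scale degree 3 in Db major carries Fm (iii). In Db minor the chord on that degree is Fbmaj7, so here it functions as bIIImaj7, borrowed from the parallel minor.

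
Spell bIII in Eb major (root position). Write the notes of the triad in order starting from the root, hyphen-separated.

Gb-Bb-Db

bIII is built on the lowered scale degree 3. In Eb major degree 3 is G; lowered it becomes Gb. Stacking thirds in Eb minor on Gb gives Gb–Bb–Db.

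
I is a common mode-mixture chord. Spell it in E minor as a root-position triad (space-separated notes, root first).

I is built on scale degree 1, which is E in both E minor and its parallel. Building the major chord from the parallel major on E: E–G#–B.

E G# B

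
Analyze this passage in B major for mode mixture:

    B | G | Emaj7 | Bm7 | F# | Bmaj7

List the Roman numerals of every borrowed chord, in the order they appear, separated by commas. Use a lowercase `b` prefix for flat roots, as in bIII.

In B major the diatonic chords are B, C#m, D#m, E, F#, G#m, A#dim. B, Emaj7, F# and Bmaj7 are all diatonic. G (G–B–D) doesn't fit — on degree 6 B major would have G#m (vi). G is the degree-6 chord of B minor, so it is the borrowed bVI. Bm7 (B–D–F#–A) is not: scale degree 1 in B major carries B (I). In B minor the chord on that degree is Bm7, so here it functions as i7, borrowed from the parallel minor.

bVI, i7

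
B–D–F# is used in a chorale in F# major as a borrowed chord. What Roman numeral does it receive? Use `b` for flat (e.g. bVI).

iv

The root B is the diatonic 4th degree of F# major; the borrowing shows in the chord quality. The diatonic chord on degree 4 would be B (IV), but B–D–F# is the minor chord from F# minor. As a borrowed chord it is labeled iv.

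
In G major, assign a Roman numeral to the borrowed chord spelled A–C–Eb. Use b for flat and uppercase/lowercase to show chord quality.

ii°

A is scale degree 2 in G major. A–C–Eb is a diminished chord — the form found in G minor, not the diatonic ii (Am). Borrowed into G major it is written ii°.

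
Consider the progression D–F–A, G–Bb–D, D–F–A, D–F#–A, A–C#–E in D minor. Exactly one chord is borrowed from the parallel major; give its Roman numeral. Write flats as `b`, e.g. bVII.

I

In D minor (with V from harmonic minor) the diatonic chords are Dm, Edim, F, Gm, A, Bb, C. D–F–A = Dm, G–Bb–D = Gm and A–C#–E = A are all diatonic. D–F#–A doesn't fit — on degree 1 D minor would have Dm (i). D is the degree-1 chord of D major, so it is the borrowed I.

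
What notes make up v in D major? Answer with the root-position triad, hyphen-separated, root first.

A-C-E

v is built on scale degree 5, which is A in both D major and its parallel. In D minor the chord on A is A–C–E.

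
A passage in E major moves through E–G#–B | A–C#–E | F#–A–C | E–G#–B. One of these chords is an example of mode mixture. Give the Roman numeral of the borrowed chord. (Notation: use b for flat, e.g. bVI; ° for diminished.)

ii°

E major has the diatonic set E, F#m, G#m, A, B, C#m, D#dim. E–G#–B = E and A–C#–E = A are both diatonic. But F#–A–C is foreign: the diatonic ii on degree 2 is F#m, whereas F#dim comes from E minor. It is labeled ii°.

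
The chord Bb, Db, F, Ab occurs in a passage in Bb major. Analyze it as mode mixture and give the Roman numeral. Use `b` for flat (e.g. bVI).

Bb is scale degree 1 in Bb major. The diatonic chord on degree 1 would be Bb (I), but Bb–Db–F–Ab is the minor-seventh chord from Bb minor. As a borrowed chord it is labeled i7.

i7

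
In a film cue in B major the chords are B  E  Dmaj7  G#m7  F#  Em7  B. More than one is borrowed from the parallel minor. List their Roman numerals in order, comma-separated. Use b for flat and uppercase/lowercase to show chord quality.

B major has the diatonic set B, C#m, D#m, E, F#, G#m, A#dim. B, E, G#m7 and F# all belong to that set. Dmaj7 (D–F#–A–C#) doesn't fit — on degree 3 B major would have D#m (iii). Dmaj7 is the degree-3 chord of B minor, so it is the borrowed bIIImaj7. Em7 (E–G–B–D) is not: scale degree 4 in B major carries E (IV). In B minor the chord on that degree is Em7, so here it functions as iv7, borrowed from the parallel minor.

bIIImaj7, iv7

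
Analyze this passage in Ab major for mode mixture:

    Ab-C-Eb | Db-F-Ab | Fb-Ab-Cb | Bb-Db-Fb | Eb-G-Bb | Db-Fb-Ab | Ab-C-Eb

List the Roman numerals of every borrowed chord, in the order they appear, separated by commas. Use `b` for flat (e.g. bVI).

bVI, ii°, iv

In Ab major the diatonic chords are Ab, Bbm, Cm, Db, Eb, Fm, Gdim. Of the given chords, Ab–C–Eb = Ab, Db–F–Ab = Db and Eb–G–Bb = Eb are diatonic. Fb–Ab–Cb doesn't fit — on degree 6 Ab major would have Fm (vi). Fb is the degree-6 chord of Ab minor, so it is the borrowed bVI. But Bb–Db–Fb is foreign: the diatonic ii on degree 2 is Bbm, whereas Bbdim comes from Ab minor. It is labeled ii°. But Db–Fb–Ab is foreign: the diatonic IV on degree 4 is Db, whereas Dbm comes from Ab minor. It is labeled iv.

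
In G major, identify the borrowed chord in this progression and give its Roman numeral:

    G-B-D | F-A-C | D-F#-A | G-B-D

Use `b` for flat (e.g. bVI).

bVII

The diatonic triads in G major are G, Am, Bm, C, D, Em, F#dim. G–B–D = G and D–F#–A = D are both diatonic. But F–A–C is foreign: the diatonic vii° on degree 7 is F#dim, whereas F comes from G minor. It is labeled bVII.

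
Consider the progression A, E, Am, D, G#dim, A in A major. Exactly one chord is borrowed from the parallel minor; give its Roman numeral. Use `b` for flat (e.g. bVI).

i

The diatonic triads in A major are A, Bm, C#m, D, E, F#m, G#dim. Of the given chords, A, E, D and G#dim are diatonic. Am (A–C–E) is not: scale degree 1 in A major carries A (I). In A minor the chord on that degree is Am, so here it functions as i, borrowed from the parallel minor.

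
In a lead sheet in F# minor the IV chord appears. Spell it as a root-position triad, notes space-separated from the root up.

The root, B, is scale degree 4 — the same note in F# minor and F# major; only the chord quality changes. In F# major the chord on B is B–D#–F#.

B D# F#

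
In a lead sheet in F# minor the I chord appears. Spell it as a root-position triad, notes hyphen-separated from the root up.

The root, F#, is scale degree 1 — the same note in F# minor and F# major; only the chord quality changes. Building the major chord from the parallel major on F#: F#–A#–C#.

F#-A#-C#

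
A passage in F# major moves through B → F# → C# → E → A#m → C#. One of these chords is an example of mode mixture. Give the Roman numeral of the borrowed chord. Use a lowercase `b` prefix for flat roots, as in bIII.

In F# major the diatonic chords are F#, G#m, A#m, B, C#, D#m, E#dim. B, F#, C# and A#m all belong to that set. E (E–G#–B) is not: scale degree 7 in F# major carries E#dim (vii°). In F# minor the chord on that degree is E, so here it functions as bVII, borrowed from the parallel minor.

bVII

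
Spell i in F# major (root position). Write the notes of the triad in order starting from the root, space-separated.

The root, F#, is scale degree 1 — the same note in F# major and F# minor; only the chord quality changes. Building the minor chord from the parallel minor on F#: F#–A–C#.

F# A C#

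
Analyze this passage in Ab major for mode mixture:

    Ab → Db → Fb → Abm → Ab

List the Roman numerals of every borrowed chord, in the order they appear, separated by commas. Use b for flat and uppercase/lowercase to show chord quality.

bVI, i

In Ab major the diatonic chords are Ab, Bbm, Cm, Db, Eb, Fm, Gdim. Ab and Db both belong to that set. Fb (Fb–Ab–Cb) doesn't fit — on degree 6 Ab major would have Fm (vi). Fb is the degree-6 chord of Ab minor, so it is the borrowed bVI. But Abm (Ab–Cb–Eb) is foreign: the diatonic I on degree 1 is Ab, whereas Abm comes from Ab minor. It is labeled i.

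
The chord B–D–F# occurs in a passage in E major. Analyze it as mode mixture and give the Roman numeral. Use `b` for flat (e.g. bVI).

v

The root B is the diatonic 5th degree of E major; the borrowing shows in the chord quality. B–D–F# is a minor chord — the form found in E minor, not the diatonic V (B). Borrowed into E major it is written v.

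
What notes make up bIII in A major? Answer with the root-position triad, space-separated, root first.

C E G

The root of bIII is the lowered 3rd degree: C# becomes C. Building the major chord from the parallel minor on C: C–E–G.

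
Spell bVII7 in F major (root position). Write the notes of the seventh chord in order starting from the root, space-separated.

The root of bVII7 is the lowered 7th degree: E becomes Eb. Building the dominant-seventh chord from the parallel minor on Eb: Eb–G–Bb–Db.

Eb G Bb Db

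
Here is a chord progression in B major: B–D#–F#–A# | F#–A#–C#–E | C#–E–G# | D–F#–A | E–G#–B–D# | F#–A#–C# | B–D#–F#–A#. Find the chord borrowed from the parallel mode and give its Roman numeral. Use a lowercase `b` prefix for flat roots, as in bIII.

bIII

The diatonic triads in B major are B, C#m, D#m, E, F#, G#m, A#dim. B–D#–F#–A# = Bmaj7, F#–A#–C#–E = F#7, C#–E–G# = C#m, E–G#–B–D# = Emaj7 and F#–A#–C# = F# are all diatonic. D–F#–A doesn't fit — on degree 3 B major would have D#m (iii). D is the degree-3 chord of B minor, so it is the borrowed bIII.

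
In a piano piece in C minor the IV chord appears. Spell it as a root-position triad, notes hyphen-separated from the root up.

IV is built on scale degree 4, which is F in both C minor and its parallel. Building the major chord from the parallel major on F: F–A–C.

F-A-C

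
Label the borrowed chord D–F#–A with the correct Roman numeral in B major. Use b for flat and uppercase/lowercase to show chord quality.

bIII

D is the lowered form of scale degree 3 in B major (the diatonic degree 3 is D#). D–F#–A is a major chord — the form found in B minor, not the diatonic iii (D#m). Borrowed into B major it is written bIII.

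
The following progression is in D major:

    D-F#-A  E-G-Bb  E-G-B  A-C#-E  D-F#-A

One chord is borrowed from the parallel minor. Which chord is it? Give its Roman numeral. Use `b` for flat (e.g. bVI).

In D major the diatonic chords are D, Em, F#m, G, A, Bm, C#dim. Of the given chords, D–F#–A = D, E–G–B = Em and A–C#–E = A are diatonic. But E–G–Bb is foreign: the diatonic ii on degree 2 is Em, whereas Edim comes from D minor. It is labeled ii°.

ii°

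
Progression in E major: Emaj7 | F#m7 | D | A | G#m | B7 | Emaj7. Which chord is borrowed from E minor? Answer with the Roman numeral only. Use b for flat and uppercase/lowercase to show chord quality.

In E major the diatonic chords are E, F#m, G#m, A, B, C#m, D#dim. Of the given chords, Emaj7, F#m7, A, G#m and B7 are diatonic. D (D–F#–A) doesn't fit — on degree 7 E major would have D#dim (vii°). D is the degree-7 chord of E minor, so it is the borrowed bVII.

bVII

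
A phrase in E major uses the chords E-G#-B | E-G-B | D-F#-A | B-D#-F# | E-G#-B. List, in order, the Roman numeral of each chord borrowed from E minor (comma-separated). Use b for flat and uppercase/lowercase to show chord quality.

i, bVII

E major has the diatonic set E, F#m, G#m, A, B, C#m, D#dim. E–G#–B = E and B–D#–F# = B are both diatonic. E–G–B is not: scale degree 1 in E major carries E (I). In E minor the chord on that degree is Em, so here it functions as i, borrowed from the parallel minor. D–F#–A is not: scale degree 7 in E major carries D#dim (vii°). In E minor the chord on that degree is D, so here it functions as bVII, borrowed from the parallel minor.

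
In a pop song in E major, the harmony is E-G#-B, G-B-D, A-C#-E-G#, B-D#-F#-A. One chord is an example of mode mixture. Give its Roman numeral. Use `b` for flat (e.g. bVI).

The diatonic triads in E major are E, F#m, G#m, A, B, C#m, D#dim. E–G#–B = E, A–C#–E–G# = Amaj7 and B–D#–F#–A = B7 are all diatonic. G–B–D is not: scale degree 3 in E major carries G#m (iii). In E minor the chord on that degree is G, so here it functions as bIII, borrowed from the parallel minor.

bIII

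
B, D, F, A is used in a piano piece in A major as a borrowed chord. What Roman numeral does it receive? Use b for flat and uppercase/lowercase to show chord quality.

B is scale degree 2 in A major. B–D–F–A is a half-diminished-seventh chord — the form found in A minor, not the diatonic ii (Bm). Borrowed into A major it is written iiø7.

iiø7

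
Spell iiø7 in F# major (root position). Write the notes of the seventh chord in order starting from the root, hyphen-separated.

iiø7 is built on scale degree 2, which is G# in both F# major and its parallel. Building the half-diminished-seventh chord from the parallel minor on G#: G#–B–D–F#.

G#-B-D-F#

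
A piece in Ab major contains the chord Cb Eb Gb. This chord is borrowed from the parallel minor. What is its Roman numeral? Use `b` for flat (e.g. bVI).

The root Cb is the lowered 3rd scale degree — diatonically Ab major has C there. Diatonically Ab major has Cm (iii) on that degree; Cb–Eb–Gb is instead the major chord native to Ab minor, so it takes the label bIII.

bIII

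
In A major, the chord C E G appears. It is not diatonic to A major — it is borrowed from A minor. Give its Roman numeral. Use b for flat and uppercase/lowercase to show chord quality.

bIII

C is the lowered form of scale degree 3 in A major (the diatonic degree 3 is C#). C–E–G is a major chord — the form found in A minor, not the diatonic iii (C#m). Borrowed into A major it is written bIII.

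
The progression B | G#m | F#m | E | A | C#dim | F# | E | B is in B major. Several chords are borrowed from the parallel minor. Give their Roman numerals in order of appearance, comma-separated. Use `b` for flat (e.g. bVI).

v, bVII, ii°

B major has the diatonic set B, C#m, D#m, E, F#, G#m, A#dim. Of the given chords, B, G#m, E and F# are diatonic. F#m (F#–A–C#) doesn't fit — on degree 5 B major would have F# (V). F#m is the degree-5 chord of B minor, so it is the borrowed v. But A (A–C#–E) is foreign: the diatonic vii° on degree 7 is A#dim, whereas A comes from B minor. It is labeled bVII. But C#dim (C#–E–G) is foreign: the diatonic ii on degree 2 is C#m, whereas C#dim comes from B minor. It is labeled ii°.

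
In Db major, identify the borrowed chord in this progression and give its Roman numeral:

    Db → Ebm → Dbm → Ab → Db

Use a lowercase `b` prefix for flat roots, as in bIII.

In Db major the diatonic chords are Db, Ebm, Fm, Gb, Ab, Bbm, Cdim. Db, Ebm and Ab all belong to that set. Dbm (Db–Fb–Ab) is not: scale degree 1 in Db major carries Db (I). In Db minor the chord on that degree is Dbm, so here it functions as i, borrowed from the parallel minor.

i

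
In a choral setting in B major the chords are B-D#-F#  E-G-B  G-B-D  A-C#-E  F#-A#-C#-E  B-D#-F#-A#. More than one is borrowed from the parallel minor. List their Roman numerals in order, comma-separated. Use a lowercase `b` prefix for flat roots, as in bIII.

iv, bVI, bVII

B major has the diatonic set B, C#m, D#m, E, F#, G#m, A#dim. B–D#–F# = B, F#–A#–C#–E = F#7 and B–D#–F#–A# = Bmaj7 all belong to that set. E–G–B is not: scale degree 4 in B major carries E (IV). In B minor the chord on that degree is Em, so here it functions as iv, borrowed from the parallel minor. But G–B–D is foreign: the diatonic vi on degree 6 is G#m, whereas G comes from B minor. It is labeled bVI. But A–C#–E is foreign: the diatonic vii° on degree 7 is A#dim, whereas A comes from B minor. It is labeled bVII.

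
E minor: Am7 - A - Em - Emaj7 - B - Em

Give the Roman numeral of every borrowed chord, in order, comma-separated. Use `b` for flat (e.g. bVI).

IV, Imaj7

E minor has the diatonic set Em, F#dim, G, Am, B, C, D (with V from harmonic minor). Am7, Em and B all belong to that set. But A (A–C#–E) is foreign: the diatonic iv on degree 4 is Am, whereas A comes from E major. It is labeled IV. But Emaj7 (E–G#–B–D#) is foreign: the diatonic i on degree 1 is Em, whereas Emaj7 comes from E major. It is labeled Imaj7.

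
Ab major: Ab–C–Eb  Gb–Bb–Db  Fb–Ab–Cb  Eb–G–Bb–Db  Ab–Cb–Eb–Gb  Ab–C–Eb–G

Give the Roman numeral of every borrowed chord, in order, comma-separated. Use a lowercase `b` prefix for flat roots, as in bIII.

The diatonic triads in Ab major are Ab, Bbm, Cm, Db, Eb, Fm, Gdim. Of the given chords, Ab–C–Eb = Ab, Eb–G–Bb–Db = Eb7 and Ab–C–Eb–G = Abmaj7 are diatonic. Gb–Bb–Db is not: scale degree 7 in Ab major carries Gdim (vii°). In Ab minor the chord on that degree is Gb, so here it functions as bVII, borrowed from the parallel minor. But Fb–Ab–Cb is foreign: the diatonic vi on degree 6 is Fm, whereas Fb comes from Ab minor. It is labeled bVI. But Ab–Cb–Eb–Gb is foreign: the diatonic I on degree 1 is Ab, whereas Abm7 comes from Ab minor. It is labeled i7.

bVII, bVI, i7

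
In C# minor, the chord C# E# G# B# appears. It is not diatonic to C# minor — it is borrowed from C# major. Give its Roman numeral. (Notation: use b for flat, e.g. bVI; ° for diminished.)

Imaj7

C# is scale degree 1 in C# minor. C#–E#–G#–B# is a major-seventh chord — the form found in C# major, not the diatonic i (C#m). Borrowed into C# minor it is written Imaj7.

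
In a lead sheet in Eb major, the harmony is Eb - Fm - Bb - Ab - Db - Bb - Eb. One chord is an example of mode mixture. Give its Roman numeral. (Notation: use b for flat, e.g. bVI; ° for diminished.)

The diatonic triads in Eb major are Eb, Fm, Gm, Ab, Bb, Cm, Ddim. Eb, Fm, Bb and Ab all belong to that set. But Db (Db–F–Ab) is foreign: the diatonic vii° on degree 7 is Ddim, whereas Db comes from Eb minor. It is labeled bVII.

bVII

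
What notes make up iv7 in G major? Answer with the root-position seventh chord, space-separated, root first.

iv7 is built on scale degree 4, which is C in both G major and its parallel. Stacking thirds in G minor on C gives C–Eb–G–Bb.

C Eb G Bb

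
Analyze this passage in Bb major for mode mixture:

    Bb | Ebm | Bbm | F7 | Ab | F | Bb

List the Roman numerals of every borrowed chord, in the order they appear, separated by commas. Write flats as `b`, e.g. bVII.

The diatonic triads in Bb major are Bb, Cm, Dm, Eb, F, Gm, Adim. Of the given chords, Bb, F7 and F are diatonic. But Ebm (Eb–Gb–Bb) is foreign: the diatonic IV on degree 4 is Eb, whereas Ebm comes from Bb minor. It is labeled iv. But Bbm (Bb–Db–F) is foreign: the diatonic I on degree 1 is Bb, whereas Bbm comes from Bb minor. It is labeled i. Ab (Ab–C–Eb) doesn't fit — on degree 7 Bb major would have Adim (vii°). Ab is the degree-7 chord of Bb minor, so it is the borrowed bVII.

iv, i, bVII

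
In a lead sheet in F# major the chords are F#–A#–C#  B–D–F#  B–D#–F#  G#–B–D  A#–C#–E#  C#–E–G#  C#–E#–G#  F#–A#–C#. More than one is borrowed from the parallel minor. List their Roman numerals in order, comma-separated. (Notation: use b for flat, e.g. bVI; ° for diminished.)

F# major has the diatonic set F#, G#m, A#m, B, C#, D#m, E#dim. F#–A#–C# = F#, B–D#–F# = B, A#–C#–E# = A#m and C#–E#–G# = C# all belong to that set. B–D–F# is not: scale degree 4 in F# major carries B (IV). In F# minor the chord on that degree is Bm, so here it functions as iv, borrowed from the parallel minor. But G#–B–D is foreign: the diatonic ii on degree 2 is G#m, whereas G#dim comes from F# minor. It is labeled ii°. C#–E–G# is not: scale degree 5 in F# major carries C# (V). In F# minor the chord on that degree is C#m, so here it functions as v, borrowed from the parallel minor.

iv, ii°, v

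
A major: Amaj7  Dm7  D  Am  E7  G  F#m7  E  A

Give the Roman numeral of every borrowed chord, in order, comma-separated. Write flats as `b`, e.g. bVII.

iv7, i, bVII

The diatonic triads in A major are A, Bm, C#m, D, E, F#m, G#dim. Amaj7, D, E7, F#m7, E and A are all diatonic. Dm7 (D–F–A–C) doesn't fit — on degree 4 A major would have D (IV). Dm7 is the degree-4 chord of A minor, so it is the borrowed iv7. But Am (A–C–E) is foreign: the diatonic I on degree 1 is A, whereas Am comes from A minor. It is labeled i. But G (G–B–D) is foreign: the diatonic vii° on degree 7 is G#dim, whereas G comes from A minor. It is labeled bVII.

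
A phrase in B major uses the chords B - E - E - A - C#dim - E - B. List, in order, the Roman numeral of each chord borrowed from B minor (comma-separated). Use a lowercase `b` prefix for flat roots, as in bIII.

bVII, ii°

In B major the diatonic chords are B, C#m, D#m, E, F#, G#m, A#dim. B and E are both diatonic. A (A–C#–E) doesn't fit — on degree 7 B major would have A#dim (vii°). A is the degree-7 chord of B minor, so it is the borrowed bVII. C#dim (C#–E–G) doesn't fit — on degree 2 B major would have C#m (ii). C#dim is the degree-2 chord of B minor, so it is the borrowed ii°.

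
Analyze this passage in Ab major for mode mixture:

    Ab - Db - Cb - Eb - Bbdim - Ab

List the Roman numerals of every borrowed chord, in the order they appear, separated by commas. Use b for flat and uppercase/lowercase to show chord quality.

Ab major has the diatonic set Ab, Bbm, Cm, Db, Eb, Fm, Gdim. Of the given chords, Ab, Db and Eb are diatonic. But Cb (Cb–Eb–Gb) is foreign: the diatonic iii on degree 3 is Cm, whereas Cb comes from Ab minor. It is labeled bIII. But Bbdim (Bb–Db–Fb) is foreign: the diatonic ii on degree 2 is Bbm, whereas Bbdim comes from Ab minor. It is labeled ii°.

bIII, ii°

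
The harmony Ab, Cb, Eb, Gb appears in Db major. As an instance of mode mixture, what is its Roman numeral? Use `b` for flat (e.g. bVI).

v7

Ab is scale degree 5 in Db major. The diatonic chord on degree 5 would be Ab (V), but Ab–Cb–Eb–Gb is the minor-seventh chord from Db minor. As a borrowed chord it is labeled v7.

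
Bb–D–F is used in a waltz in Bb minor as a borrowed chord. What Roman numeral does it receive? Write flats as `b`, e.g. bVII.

I

Bb is scale degree 1 in Bb minor. Bb–D–F is a major chord — the form found in Bb major, not the diatonic i (Bbm). Borrowed into Bb minor it is written I.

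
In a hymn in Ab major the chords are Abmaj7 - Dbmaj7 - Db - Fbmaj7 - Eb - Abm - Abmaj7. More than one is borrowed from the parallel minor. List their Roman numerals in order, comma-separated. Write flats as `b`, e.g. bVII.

The diatonic triads in Ab major are Ab, Bbm, Cm, Db, Eb, Fm, Gdim. Abmaj7, Dbmaj7, Db and Eb are all diatonic. Fbmaj7 (Fb–Ab–Cb–Eb) doesn't fit — on degree 6 Ab major would have Fm (vi). Fbmaj7 is the degree-6 chord of Ab minor, so it is the borrowed bVImaj7. Abm (Ab–Cb–Eb) doesn't fit — on degree 1 Ab major would have Ab (I). Abm is the degree-1 chord of Ab minor, so it is the borrowed i.

bVImaj7, i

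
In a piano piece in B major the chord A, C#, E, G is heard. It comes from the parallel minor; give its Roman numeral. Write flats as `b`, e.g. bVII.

In B major scale degree 7 is A#; A is its lowered form, from B minor. Diatonically B major has A#dim (vii°) on that degree; A–C#–E–G is instead the dominant-seventh chord native to B minor, so it takes the label bVII7.

bVII7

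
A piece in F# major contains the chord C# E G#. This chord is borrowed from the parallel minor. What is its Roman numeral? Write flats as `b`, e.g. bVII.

v

C# is scale degree 5 in F# major. Diatonically F# major has C# (V) on that degree; C#–E–G# is instead the minor chord native to F# minor, so it takes the label v.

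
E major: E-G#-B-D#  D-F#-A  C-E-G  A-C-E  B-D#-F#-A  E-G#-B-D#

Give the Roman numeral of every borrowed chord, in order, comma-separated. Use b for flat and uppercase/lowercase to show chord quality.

bVII, bVI, iv

The diatonic triads in E major are E, F#m, G#m, A, B, C#m, D#dim. E–G#–B–D# = Emaj7 and B–D#–F#–A = B7 both belong to that set. But D–F#–A is foreign: the diatonic vii° on degree 7 is D#dim, whereas D comes from E minor. It is labeled bVII. C–E–G is not: scale degree 6 in E major carries C#m (vi). In E minor the chord on that degree is C, so here it functions as bVI, borrowed from the parallel minor. But A–C–E is foreign: the diatonic IV on degree 4 is A, whereas Am comes from E minor. It is labeled iv.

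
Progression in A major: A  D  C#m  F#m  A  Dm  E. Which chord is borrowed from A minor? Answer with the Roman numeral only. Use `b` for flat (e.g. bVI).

A major has the diatonic set A, Bm, C#m, D, E, F#m, G#dim. A, D, C#m, F#m and E all belong to that set. Dm (D–F–A) doesn't fit — on degree 4 A major would have D (IV). Dm is the degree-4 chord of A minor, so it is the borrowed iv.

iv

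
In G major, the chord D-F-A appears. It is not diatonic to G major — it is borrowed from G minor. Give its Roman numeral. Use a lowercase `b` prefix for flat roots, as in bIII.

D is scale degree 5 in G major. Diatonically G major has D (V) on that degree; D–F–A is instead the minor chord native to G minor, so it takes the label v.

v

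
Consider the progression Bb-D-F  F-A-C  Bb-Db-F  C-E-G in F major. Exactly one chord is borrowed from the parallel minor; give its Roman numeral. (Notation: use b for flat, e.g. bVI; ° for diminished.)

iv

In F major the diatonic chords are F, Gm, Am, Bb, C, Dm, Edim. Bb–D–F = Bb, F–A–C = F and C–E–G = C are all diatonic. Bb–Db–F is not: scale degree 4 in F major carries Bb (IV). In F minor the chord on that degree is Bbm, so here it functions as iv, borrowed from the parallel minor.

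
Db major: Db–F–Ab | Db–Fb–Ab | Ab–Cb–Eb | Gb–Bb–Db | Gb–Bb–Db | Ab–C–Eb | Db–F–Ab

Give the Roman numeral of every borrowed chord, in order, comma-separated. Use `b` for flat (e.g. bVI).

Db major has the diatonic set Db, Ebm, Fm, Gb, Ab, Bbm, Cdim. Db–F–Ab = Db, Gb–Bb–Db = Gb and Ab–C–Eb = Ab all belong to that set. Db–Fb–Ab is not: scale degree 1 in Db major carries Db (I). In Db minor the chord on that degree is Dbm, so here it functions as i, borrowed from the parallel minor. But Ab–Cb–Eb is foreign: the diatonic V on degree 5 is Ab, whereas Abm comes from Db minor. It is labeled v.

i, v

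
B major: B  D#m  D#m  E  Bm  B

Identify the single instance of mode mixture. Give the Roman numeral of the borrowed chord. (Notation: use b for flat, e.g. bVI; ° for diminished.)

The diatonic triads in B major are B, C#m, D#m, E, F#, G#m, A#dim. B, D#m and E all belong to that set. Bm (B–D–F#) doesn't fit — on degree 1 B major would have B (I). Bm is the degree-1 chord of B minor, so it is the borrowed i.

i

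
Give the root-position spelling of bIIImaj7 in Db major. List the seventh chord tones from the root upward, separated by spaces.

Fb Ab Cb Eb

The root of bIIImaj7 is the lowered 3rd degree: F becomes Fb. In Db minor the chord on Fb is Fb–Ab–Cb–Eb.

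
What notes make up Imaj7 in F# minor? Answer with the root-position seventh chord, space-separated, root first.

Imaj7 is built on scale degree 1, which is F# in both F# minor and its parallel. In F# major the chord on F# is F#–A#–C#–E#.

F# A# C# E#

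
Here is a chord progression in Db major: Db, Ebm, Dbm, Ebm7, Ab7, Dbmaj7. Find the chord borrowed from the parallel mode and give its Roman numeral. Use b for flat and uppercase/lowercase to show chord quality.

i

Db major has the diatonic set Db, Ebm, Fm, Gb, Ab, Bbm, Cdim. Of the given chords, Db, Ebm, Ebm7, Ab7 and Dbmaj7 are diatonic. Dbm (Db–Fb–Ab) doesn't fit — on degree 1 Db major would have Db (I). Dbm is the degree-1 chord of Db minor, so it is the borrowed i.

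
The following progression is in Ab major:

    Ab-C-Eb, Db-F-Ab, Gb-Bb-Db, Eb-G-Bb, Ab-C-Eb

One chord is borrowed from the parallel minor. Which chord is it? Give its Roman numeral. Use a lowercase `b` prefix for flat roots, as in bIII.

bVII

The diatonic triads in Ab major are Ab, Bbm, Cm, Db, Eb, Fm, Gdim. Of the given chords, Ab–C–Eb = Ab, Db–F–Ab = Db and Eb–G–Bb = Eb are diatonic. Gb–Bb–Db is not: scale degree 7 in Ab major carries Gdim (vii°). In Ab minor the chord on that degree is Gb, so here it functions as bVII, borrowed from the parallel minor.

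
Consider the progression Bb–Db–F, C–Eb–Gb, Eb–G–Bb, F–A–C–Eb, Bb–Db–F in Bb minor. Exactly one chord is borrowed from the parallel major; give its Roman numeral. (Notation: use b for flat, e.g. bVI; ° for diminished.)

In Bb minor (with V from harmonic minor) the diatonic chords are Bbm, Cdim, Db, Ebm, F, Gb, Ab. Bb–Db–F = Bbm, C–Eb–Gb = Cdim and F–A–C–Eb = F7 are all diatonic. Eb–G–Bb is not: scale degree 4 in Bb minor carries Ebm (iv). In Bb major the chord on that degree is Eb, so here it functions as IV, borrowed from the parallel major.

IV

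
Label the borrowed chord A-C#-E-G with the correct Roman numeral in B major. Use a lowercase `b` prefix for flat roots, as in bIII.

In B major scale degree 7 is A#; A is its lowered form, from B minor. A–C#–E–G is a dominant-seventh chord — the form found in B minor, not the diatonic vii° (A#dim). Borrowed into B major it is written bVII7.

bVII7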